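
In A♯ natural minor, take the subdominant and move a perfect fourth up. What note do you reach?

The subdominant of A# natural minor is D#.
A perfect fourth (5 semitones) above D# lands on the letter G, giving G#.

G#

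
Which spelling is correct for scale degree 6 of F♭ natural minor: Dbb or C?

Dbb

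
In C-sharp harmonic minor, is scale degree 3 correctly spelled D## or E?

Each scale degree takes a distinct letter name. Degree 3 of a scale on C must use the letter E.
E and D## are enharmonically the same pitch, but only E uses the letter E, so it is the correct spelling here.

E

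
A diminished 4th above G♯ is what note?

C

A fourth above G lands on the letter C.
A diminished fourth spans 4 semitones, so G# moves to pitch class 0. On the letter C that is C.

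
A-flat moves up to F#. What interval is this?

augmented sixth

The letter names run A→F, a span of 5 letter steps, so the interval is some kind of sixth.
Ab to F# is 10 semitones. A major sixth is 9, so 10 makes it augmented.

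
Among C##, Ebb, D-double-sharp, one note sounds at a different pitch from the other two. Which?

D##

In 12-tone equal temperament, enharmonic equivalents share a pitch class. C## is pitch class 2; Ebb is pitch class 2; D## is pitch class 4.
C## and Ebb share pitch class 2, while D## is pitch class 4.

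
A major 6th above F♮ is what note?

A sixth above F lands on the letter D.
A major sixth spans 9 semitones, so F moves to pitch class 2. On the letter D that is D.

D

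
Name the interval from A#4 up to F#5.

Counting letters A–B–C–D–E–F gives a sixth.
A#→F# = 8 semitones, 1 narrower than the major sixth (9), so minor.

minor sixth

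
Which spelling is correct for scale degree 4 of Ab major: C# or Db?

Each scale degree takes a distinct letter name. Degree 4 of a scale on A must use the letter D.
Db and C# are enharmonically the same pitch, but only Db uses the letter D, so it is the correct spelling here.

Db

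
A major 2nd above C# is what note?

D#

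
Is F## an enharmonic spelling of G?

F## = pitch class 7 and G = pitch class 7 — the same pitch class, so they are enharmonic equivalents.

Yes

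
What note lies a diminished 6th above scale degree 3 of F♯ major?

F

Scale degree 3 of F# major is A#.
A diminished sixth (7 semitones) above A# lands on the letter F, giving F.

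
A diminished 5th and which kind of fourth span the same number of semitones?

A diminished fifth spans 6 semitones.
A fourth spanning 6 semitones is augmented (the perfect fourth is 5).

augmented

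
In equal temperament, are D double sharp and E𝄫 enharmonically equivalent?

No

Two spellings are enharmonically equivalent only if they share a pitch class.
Here D## → 4, Ebb → 2; 2 ≠ 4, so they are not.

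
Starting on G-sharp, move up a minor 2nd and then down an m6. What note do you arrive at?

A minor second up from G# is A (letter A, 1 semitone up).
A minor sixth down from A is C# (letter C, 8 semitones down).

C#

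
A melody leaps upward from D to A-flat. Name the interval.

diminished fifth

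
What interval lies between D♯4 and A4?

diminished fifth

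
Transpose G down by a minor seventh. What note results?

A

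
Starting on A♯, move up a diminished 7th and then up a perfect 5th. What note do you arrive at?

D

A diminished seventh up from A# is G (letter G, 9 semitones up).
A perfect fifth up from G is D (letter D, 7 semitones up).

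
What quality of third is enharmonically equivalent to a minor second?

A minor second spans 1 semitone.
A third spanning 1 semitone is doubly diminished (the major third is 4).

doubly diminished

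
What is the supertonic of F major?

The F major scale runs F G A Bb C D E.
Degree 2 is G.

G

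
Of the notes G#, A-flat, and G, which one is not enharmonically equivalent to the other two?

In 12-tone equal temperament, enharmonic equivalents share a pitch class. G# is pitch class 8; Ab is pitch class 8; G is pitch class 7.
G# and Ab share pitch class 8, while G is pitch class 7.

G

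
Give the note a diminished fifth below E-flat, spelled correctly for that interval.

A fifth below E lands on the letter A.
A diminished fifth spans 6 semitones, so Eb moves to pitch class 9. On the letter A that is A.

A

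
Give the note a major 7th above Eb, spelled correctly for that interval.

E up a major seventh is D#, so the target letter is D.
From Eb, a major seventh is 11 semitones up: D.

D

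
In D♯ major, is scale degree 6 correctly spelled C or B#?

B#

Each scale degree takes a distinct letter name. Degree 6 of a scale on D must use the letter B.
B# and C are enharmonically the same pitch, but only B# uses the letter B, so it is the correct spelling here.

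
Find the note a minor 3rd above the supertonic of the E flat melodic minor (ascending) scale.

Ab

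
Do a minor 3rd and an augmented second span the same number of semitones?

Yes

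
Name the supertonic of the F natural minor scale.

G

Degree 2 takes the letter 1 step above F, which is G.
In natural minor, degree 2 sits 2 semitones above the tonic. F + 2 semitones is pitch class 7, spelled on G as G.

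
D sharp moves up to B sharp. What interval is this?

Counting letters D–E–F–G–A–B gives a sixth.
D#→B# = 9 semitones, exactly the major sixth.

major sixth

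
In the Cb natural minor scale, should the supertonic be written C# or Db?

Db

Each scale degree takes a distinct letter name. Degree 2 of a scale on C must use the letter D.
Db and C# are enharmonically the same pitch, but only Db uses the letter D, so it is the correct spelling here.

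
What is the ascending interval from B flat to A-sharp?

Counting letters B–C–D–E–F–G–A gives a seventh.
Bb→A# = 12 semitones, 1 wider than the major seventh (11), so augmented.

augmented seventh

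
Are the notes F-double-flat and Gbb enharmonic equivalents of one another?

Two spellings are enharmonically equivalent only if they share a pitch class.
Here Fbb → 3, Gbb → 5; 3 ≠ 5, so they are not.

No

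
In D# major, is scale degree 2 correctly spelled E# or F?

E#

Each scale degree takes a distinct letter name. Degree 2 of a scale on D must use the letter E.
E# and F are enharmonically the same pitch, but only E# uses the letter E, so it is the correct spelling here.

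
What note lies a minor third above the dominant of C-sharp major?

B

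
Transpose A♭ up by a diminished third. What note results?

A third above A lands on the letter C.
A diminished third spans 2 semitones, so Ab moves to pitch class 10. On the letter C that is Cbb.

Cbb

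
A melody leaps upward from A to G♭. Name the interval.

diminished seventh

The letter names run A→G, a span of 6 letter steps, so the interval is some kind of seventh.
A to Gb is 9 semitones. A major seventh is 11, so 9 makes it diminished.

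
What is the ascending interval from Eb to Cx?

Counting letters E–F–G–A–B–C gives a sixth.
Eb→C## = 11 semitones, 2 wider than the major sixth (9), so doubly augmented.

doubly augmented sixth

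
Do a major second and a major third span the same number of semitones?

A major second spans 2 semitones; a major third spans 4.
The spans differ, so they are not enharmonic equivalents.

No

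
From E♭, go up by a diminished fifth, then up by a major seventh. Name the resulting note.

Ab

A diminished fifth up from Eb is Bbb (letter B, 6 semitones up).
A major seventh up from Bbb is Ab (letter A, 11 semitones up).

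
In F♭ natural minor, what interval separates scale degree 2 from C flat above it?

perfect fourth

Scale degree 2 of Fb natural minor is Gb.
Gb up to Cb: letters G→C make it a fourth; 5 semitones makes it perfect.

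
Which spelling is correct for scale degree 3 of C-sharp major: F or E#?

Each scale degree takes a distinct letter name. Degree 3 of a scale on C must use the letter E.
E# and F are enharmonically the same pitch, but only E# uses the letter E, so it is the correct spelling here.

E#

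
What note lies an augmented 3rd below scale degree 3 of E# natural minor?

Eb

Scale degree 3 of E# natural minor is G#.
An augmented third (5 semitones) below G# lands on the letter E, giving Eb.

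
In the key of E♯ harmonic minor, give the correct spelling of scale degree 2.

F##

Degree 2 takes the letter 1 step above E, which is F.
In harmonic minor, degree 2 sits 2 semitones above the tonic. E# + 2 semitones is pitch class 7, spelled on F as F##.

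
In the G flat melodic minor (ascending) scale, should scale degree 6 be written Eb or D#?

Each scale degree takes a distinct letter name. Degree 6 of a scale on G must use the letter E.
Eb and D# are enharmonically the same pitch, but only Eb uses the letter E, so it is the correct spelling here.

Eb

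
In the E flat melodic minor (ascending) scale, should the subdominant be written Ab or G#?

Each scale degree takes a distinct letter name. Degree 4 of a scale on E must use the letter A.
Ab and G# are enharmonically the same pitch, but only Ab uses the letter A, so it is the correct spelling here.

Ab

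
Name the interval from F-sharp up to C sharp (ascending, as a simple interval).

perfect fifth

The letter names run F→C, a span of 4 letter steps, so the interval is some kind of fifth.
F# to C# is 7 semitones. A perfect fifth is 7, so 7 makes it perfect.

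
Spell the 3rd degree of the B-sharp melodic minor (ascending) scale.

D#

Degree 3 takes the letter 2 steps above B, which is D.
In melodic minor (ascending), degree 3 sits 3 semitones above the tonic. B# + 3 semitones is pitch class 3, spelled on D as D#.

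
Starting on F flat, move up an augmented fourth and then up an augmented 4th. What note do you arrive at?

E

An augmented fourth up from Fb is Bb (letter B, 6 semitones up).
An augmented fourth up from Bb is E (letter E, 6 semitones up).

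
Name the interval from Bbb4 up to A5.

Counting letters B–C–D–E–F–G–A gives a seventh.
Bbb→A = 12 semitones, 1 wider than the major seventh (11), so augmented.

augmented seventh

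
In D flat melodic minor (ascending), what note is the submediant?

Bb

Degree 6 takes the letter 5 steps above D, which is B.
In melodic minor (ascending), degree 6 sits 9 semitones above the tonic. Db + 9 semitones is pitch class 10, spelled on B as Bb.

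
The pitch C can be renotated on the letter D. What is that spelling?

Plain D sits 2 semitones above C, so on the letter D the same pitch needs a double flat: Dbb.

Dbb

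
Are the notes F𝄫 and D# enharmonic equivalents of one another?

Yes

Fbb = pitch class 3 and D# = pitch class 3 — the same pitch class, so they are enharmonic equivalents.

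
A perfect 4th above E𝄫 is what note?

E up a perfect fourth is A, so the target letter is A.
From Ebb, a perfect fourth is 5 semitones up: Abb.

Abb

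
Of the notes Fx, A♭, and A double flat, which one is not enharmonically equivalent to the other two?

Ab

In 12-tone equal temperament, enharmonic equivalents share a pitch class. F## is pitch class 7; Ab is pitch class 8; Abb is pitch class 7.
F## and Abb share pitch class 7, while Ab is pitch class 8.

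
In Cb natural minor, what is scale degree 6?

The Cb natural minor scale runs Cb Db Ebb Fb Gb Abb Bbb.
Degree 6 is Abb.

Abb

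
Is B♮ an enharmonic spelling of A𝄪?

Yes

B = pitch class 11 and A## = pitch class 11 — the same pitch class, so they are enharmonic equivalents.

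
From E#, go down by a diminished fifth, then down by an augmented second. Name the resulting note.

G#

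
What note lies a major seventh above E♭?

D

A seventh above E lands on the letter D.
A major seventh spans 11 semitones, so Eb moves to pitch class 2. On the letter D that is D.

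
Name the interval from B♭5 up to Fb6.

The letter names run B→F, a span of 4 letter steps, so the interval is some kind of fifth.
Bb to Fb is 6 semitones. A perfect fifth is 7, so 6 makes it diminished.

diminished fifth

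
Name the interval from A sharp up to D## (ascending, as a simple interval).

Counting letters A–B–C–D gives a fourth.
A#→D## = 6 semitones, 1 wider than the perfect fourth (5), so augmented.

augmented fourth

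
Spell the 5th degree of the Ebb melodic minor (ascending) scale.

The Ebb melodic minor (ascending) scale runs Ebb Fb Gbb Abb Bbb Cb Db.
Degree 5 is Bbb.

Bbb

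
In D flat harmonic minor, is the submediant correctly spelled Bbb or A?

Bbb

Each scale degree takes a distinct letter name. Degree 6 of a scale on D must use the letter B.
Bbb and A are enharmonically the same pitch, but only Bbb uses the letter B, so it is the correct spelling here.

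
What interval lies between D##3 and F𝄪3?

minor third

Counting letters D–E–F gives a third.
D##→F## = 3 semitones, 1 narrower than the major third (4), so minor.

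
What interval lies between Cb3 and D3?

The letter names run C→D, a span of 1 letter step, so the interval is some kind of second.
Cb to D is 3 semitones. A major second is 2, so 3 makes it augmented.

augmented second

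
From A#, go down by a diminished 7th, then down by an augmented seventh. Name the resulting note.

C#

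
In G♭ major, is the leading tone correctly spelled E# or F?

F

Each scale degree takes a distinct letter name. Degree 7 of a scale on G must use the letter F.
F and E# are enharmonically the same pitch, but only F uses the letter F, so it is the correct spelling here.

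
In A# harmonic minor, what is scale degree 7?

G##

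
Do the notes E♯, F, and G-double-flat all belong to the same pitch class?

Yes

E# = pitch class 5 and F = pitch class 5 and Gbb = pitch class 5 — the same pitch class, so they are enharmonic equivalents.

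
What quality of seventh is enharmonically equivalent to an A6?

An augmented sixth spans 10 semitones.
A seventh spanning 10 semitones is minor (the major seventh is 11).

minor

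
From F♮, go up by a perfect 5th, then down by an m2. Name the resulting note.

A perfect fifth up from F is C (letter C, 7 semitones up).
A minor second down from C is B (letter B, 1 semitone down).

B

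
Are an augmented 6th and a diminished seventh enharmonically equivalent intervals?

No

An augmented sixth spans 10 semitones; a diminished seventh spans 9.
The spans differ, so they are not enharmonic equivalents.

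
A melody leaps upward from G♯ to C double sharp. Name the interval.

augmented fourth

The letter names run G→C, a span of 3 letter steps, so the interval is some kind of fourth.
G# to C## is 6 semitones. A perfect fourth is 5, so 6 makes it augmented.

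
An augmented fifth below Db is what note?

Gbb

A fifth below D lands on the letter G.
An augmented fifth spans 8 semitones, so Db moves to pitch class 5. On the letter G that is Gbb.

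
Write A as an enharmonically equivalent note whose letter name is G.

G##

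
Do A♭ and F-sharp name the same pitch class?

No

Ab is pitch class 8; F# is pitch class 6.
The pitch classes differ (8 vs. 6), so they are not enharmonic equivalents.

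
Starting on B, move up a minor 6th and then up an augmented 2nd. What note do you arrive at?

A#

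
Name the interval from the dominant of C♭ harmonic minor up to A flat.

major second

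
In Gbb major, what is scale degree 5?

Dbb

Degree 5 takes the letter 4 steps above G, which is D.
In major, degree 5 sits 7 semitones above the tonic. Gbb + 7 semitones is pitch class 0, spelled on D as Dbb.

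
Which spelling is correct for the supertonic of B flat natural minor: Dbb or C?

Each scale degree takes a distinct letter name. Degree 2 of a scale on B must use the letter C.
C and Dbb are enharmonically the same pitch, but only C uses the letter C, so it is the correct spelling here.

C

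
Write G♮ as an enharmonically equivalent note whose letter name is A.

Abb

Plain A sits 2 semitones above G, so on the letter A the same pitch needs a double flat: Abb.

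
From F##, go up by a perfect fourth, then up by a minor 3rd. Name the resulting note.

A perfect fourth up from F## is B# (letter B, 5 semitones up).
A minor third up from B# is D# (letter D, 3 semitones up).

D#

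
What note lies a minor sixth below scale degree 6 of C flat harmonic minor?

Cb

Scale degree 6 of Cb harmonic minor is Abb.
A minor sixth (8 semitones) below Abb lands on the letter C, giving Cb.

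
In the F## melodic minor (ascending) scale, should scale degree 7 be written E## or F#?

Each scale degree takes a distinct letter name. Degree 7 of a scale on F must use the letter E.
E## and F# are enharmonically the same pitch, but only E## uses the letter E, so it is the correct spelling here.

E##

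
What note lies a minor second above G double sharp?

A#

G up a major second is A, so the target letter is A.
From G##, a minor second is 1 semitone up: A#.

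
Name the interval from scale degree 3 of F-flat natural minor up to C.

Scale degree 3 of Fb natural minor is Abb.
Abb up to C: letters A→C make it a third; 5 semitones makes it augmented.

augmented third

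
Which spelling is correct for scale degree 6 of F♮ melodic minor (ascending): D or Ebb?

D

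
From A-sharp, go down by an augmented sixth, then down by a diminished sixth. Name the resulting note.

E#

An augmented sixth down from A# is C (letter C, 10 semitones down).
A diminished sixth down from C is E# (letter E, 7 semitones down).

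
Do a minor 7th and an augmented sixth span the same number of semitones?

Yes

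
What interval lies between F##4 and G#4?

The letter names run F→G, a span of 1 letter step, so the interval is some kind of second.
F## to G# is 1 semitone. A major second is 2, so 1 makes it minor.

minor second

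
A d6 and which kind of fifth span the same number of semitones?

perfect

A diminished sixth spans 7 semitones.
A fifth spanning 7 semitones is perfect (the perfect fifth is 7).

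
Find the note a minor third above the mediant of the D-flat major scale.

Ab

The mediant of Db major is F.
A minor third (3 semitones) above F lands on the letter A, giving Ab.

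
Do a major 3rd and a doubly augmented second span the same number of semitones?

Yes

A major third spans 4 semitones; a doubly augmented second spans 4.
They are enharmonically equivalent.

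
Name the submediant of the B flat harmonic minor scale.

Degree 6 takes the letter 5 steps above B, which is G.
In harmonic minor, degree 6 sits 8 semitones above the tonic. Bb + 8 semitones is pitch class 6, spelled on G as Gb.

Gb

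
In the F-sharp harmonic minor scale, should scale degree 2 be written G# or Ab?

G#

Each scale degree takes a distinct letter name. Degree 2 of a scale on F must use the letter G.
G# and Ab are enharmonically the same pitch, but only G# uses the letter G, so it is the correct spelling here.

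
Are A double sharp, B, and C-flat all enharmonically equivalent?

Yes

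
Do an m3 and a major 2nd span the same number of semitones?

No

A minor third spans 3 semitones; a major second spans 2.
The spans differ, so they are not enharmonic equivalents.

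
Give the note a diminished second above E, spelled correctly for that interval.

Fb

E up a major second is F#, so the target letter is F.
From E, a diminished second is 0 semitones up: Fb.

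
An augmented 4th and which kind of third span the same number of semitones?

doubly augmented

An augmented fourth spans 6 semitones.
A third spanning 6 semitones is doubly augmented (the major third is 4).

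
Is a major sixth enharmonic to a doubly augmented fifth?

A major sixth spans 9 semitones; a doubly augmented fifth spans 9.
They are enharmonically equivalent.

Yes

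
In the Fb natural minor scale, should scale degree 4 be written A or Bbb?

Bbb

Each scale degree takes a distinct letter name. Degree 4 of a scale on F must use the letter B.
Bbb and A are enharmonically the same pitch, but only Bbb uses the letter B, so it is the correct spelling here.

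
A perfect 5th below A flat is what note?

Db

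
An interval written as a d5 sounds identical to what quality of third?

A diminished fifth spans 6 semitones.
A third spanning 6 semitones is doubly augmented (the major third is 4).

doubly augmented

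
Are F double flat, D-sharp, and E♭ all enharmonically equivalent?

Yes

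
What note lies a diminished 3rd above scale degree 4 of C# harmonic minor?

Ab

Scale degree 4 of C# harmonic minor is F#.
A diminished third (2 semitones) above F# lands on the letter A, giving Ab.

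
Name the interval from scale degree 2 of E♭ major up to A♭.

minor third

Scale degree 2 of Eb major is F.
F up to Ab: letters F→A make it a third; 3 semitones makes it minor.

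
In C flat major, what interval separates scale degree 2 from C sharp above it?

Scale degree 2 of Cb major is Db.
Db up to C#: letters D→C make it a seventh; 12 semitones makes it augmented.

augmented seventh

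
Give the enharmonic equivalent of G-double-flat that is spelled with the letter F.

Gbb is pitch class 5. The letter F alone is pitch class 5.
Pitch class 5 on F needs no accidental: F.

F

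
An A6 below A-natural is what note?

Cb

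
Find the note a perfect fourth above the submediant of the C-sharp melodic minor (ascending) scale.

D#

The submediant of C# melodic minor (ascending) is A#.
A perfect fourth (5 semitones) above A# lands on the letter D, giving D#.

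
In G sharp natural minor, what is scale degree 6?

E

Degree 6 takes the letter 5 steps above G, which is E.
In natural minor, degree 6 sits 8 semitones above the tonic. G# + 8 semitones is pitch class 4, spelled on E as E.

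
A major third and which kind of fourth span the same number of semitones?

A major third spans 4 semitones.
A fourth spanning 4 semitones is diminished (the perfect fourth is 5).

diminished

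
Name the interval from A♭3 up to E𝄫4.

The letter names run A→E, a span of 4 letter steps, so the interval is some kind of fifth.
Ab to Ebb is 6 semitones. A perfect fifth is 7, so 6 makes it diminished.

diminished fifth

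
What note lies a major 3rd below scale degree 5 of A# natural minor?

Scale degree 5 of A# natural minor is E#.
A major third (4 semitones) below E# lands on the letter C, giving C#.

C#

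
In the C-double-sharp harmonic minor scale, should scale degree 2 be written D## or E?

D##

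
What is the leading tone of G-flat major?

F

The Gb major scale runs Gb Ab Bb Cb Db Eb F.
Degree 7 is F.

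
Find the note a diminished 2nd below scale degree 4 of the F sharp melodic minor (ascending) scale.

Scale degree 4 of F# melodic minor (ascending) is B.
A diminished second (0 semitones) below B lands on the letter A, giving A##.

A##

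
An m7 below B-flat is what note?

C

A seventh below B lands on the letter C.
A minor seventh spans 10 semitones, so Bb moves to pitch class 0. On the letter C that is C.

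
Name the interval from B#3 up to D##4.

The letter names run B→D, a span of 2 letter steps, so the interval is some kind of third.
B# to D## is 4 semitones. A major third is 4, so 4 makes it major.

major third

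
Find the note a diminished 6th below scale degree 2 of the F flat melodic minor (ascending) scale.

Scale degree 2 of Fb melodic minor (ascending) is Gb.
A diminished sixth (7 semitones) below Gb lands on the letter B, giving B.

B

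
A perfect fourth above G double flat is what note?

Cbb

G up a perfect fourth is C, so the target letter is C.
From Gbb, a perfect fourth is 5 semitones up: Cbb.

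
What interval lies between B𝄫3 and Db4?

major third

The letter names run B→D, a span of 2 letter steps, so the interval is some kind of third.
Bbb to Db is 4 semitones. A major third is 4, so 4 makes it major.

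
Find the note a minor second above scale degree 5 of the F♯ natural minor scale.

D

Scale degree 5 of F# natural minor is C#.
A minor second (1 semitone) above C# lands on the letter D, giving D.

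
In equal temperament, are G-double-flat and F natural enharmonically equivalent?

Yes

Gbb is pitch class 5; F is pitch class 5.
All spellings map to pitch class 5, so they are enharmonically equivalent.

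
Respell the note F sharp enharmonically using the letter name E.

F# is pitch class 6. The letter E alone is pitch class 4.
To reach pitch class 6 from E requires an offset of +2 semitones, i.e. double sharp: E##.

E##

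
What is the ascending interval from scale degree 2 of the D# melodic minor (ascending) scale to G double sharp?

Scale degree 2 of D# melodic minor (ascending) is E#.
E# up to G##: letters E→G make it a third; 4 semitones makes it major.

major third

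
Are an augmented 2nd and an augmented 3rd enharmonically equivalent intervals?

No

An augmented second spans 3 semitones; an augmented third spans 5.
The spans differ, so they are not enharmonic equivalents.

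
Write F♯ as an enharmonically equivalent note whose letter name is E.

Plain E sits 2 semitones below F#, so on the letter E the same pitch needs a double sharp: E##.

E##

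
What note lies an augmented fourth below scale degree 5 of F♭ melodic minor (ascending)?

Gbb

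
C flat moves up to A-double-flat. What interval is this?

minor sixth

The letter names run C→A, a span of 5 letter steps, so the interval is some kind of sixth.
Cb to Abb is 8 semitones. A major sixth is 9, so 8 makes it minor.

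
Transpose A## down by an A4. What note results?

A fourth below A lands on the letter E.
An augmented fourth spans 6 semitones, so A## moves to pitch class 5. On the letter E that is E#.

E#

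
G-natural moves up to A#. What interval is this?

The letter names run G→A, a span of 1 letter step, so the interval is some kind of second.
G to A# is 3 semitones. A major second is 2, so 3 makes it augmented.

augmented second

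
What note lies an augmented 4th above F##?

B##

F up a perfect fourth is Bb, so the target letter is B.
From F##, an augmented fourth is 6 semitones up: B##.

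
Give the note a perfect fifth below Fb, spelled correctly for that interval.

Bbb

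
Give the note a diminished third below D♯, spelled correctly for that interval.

D down a major third is Bb, so the target letter is B.
From D#, a diminished third is 2 semitones down: B##.

B##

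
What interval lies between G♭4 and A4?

The letter names run G→A, a span of 1 letter step, so the interval is some kind of second.
Gb to A is 3 semitones. A major second is 2, so 3 makes it augmented.

augmented second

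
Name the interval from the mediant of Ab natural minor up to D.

augmented second

The mediant of Ab natural minor is Cb.
Cb up to D: letters C→D make it a second; 3 semitones makes it augmented.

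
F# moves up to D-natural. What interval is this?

minor sixth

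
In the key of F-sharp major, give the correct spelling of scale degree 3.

The F# major scale runs F# G# A# B C# D# E#.
Degree 3 is A#.

A#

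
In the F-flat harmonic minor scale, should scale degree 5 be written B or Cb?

Cb

Each scale degree takes a distinct letter name. Degree 5 of a scale on F must use the letter C.
Cb and B are enharmonically the same pitch, but only Cb uses the letter C, so it is the correct spelling here.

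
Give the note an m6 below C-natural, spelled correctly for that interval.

E

A sixth below C lands on the letter E.
A minor sixth spans 8 semitones, so C moves to pitch class 4. On the letter E that is E.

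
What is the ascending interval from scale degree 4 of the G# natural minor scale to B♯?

major seventh

Scale degree 4 of G# natural minor is C#.
C# up to B#: letters C→B make it a seventh; 11 semitones makes it major.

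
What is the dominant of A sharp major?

Degree 5 takes the letter 4 steps above A, which is E.
In major, degree 5 sits 7 semitones above the tonic. A# + 7 semitones is pitch class 5, spelled on E as E#.

E#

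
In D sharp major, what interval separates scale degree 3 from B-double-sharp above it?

augmented fourth

Scale degree 3 of D# major is F##.
F## up to B##: letters F→B make it a fourth; 6 semitones makes it augmented.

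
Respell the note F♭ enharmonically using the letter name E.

E

Plain E sits at the same pitch as Fb, so on the letter E the same pitch needs a natural: E.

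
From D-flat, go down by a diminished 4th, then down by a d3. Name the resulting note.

A diminished fourth down from Db is A (letter A, 4 semitones down).
A diminished third down from A is F## (letter F, 2 semitones down).

F##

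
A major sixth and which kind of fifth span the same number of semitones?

doubly augmented

A major sixth spans 9 semitones.
A fifth spanning 9 semitones is doubly augmented (the perfect fifth is 7).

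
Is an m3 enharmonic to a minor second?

No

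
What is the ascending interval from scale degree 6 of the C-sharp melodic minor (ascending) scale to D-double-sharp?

augmented fourth

Scale degree 6 of C# melodic minor (ascending) is A#.
A# up to D##: letters A→D make it a fourth; 6 semitones makes it augmented.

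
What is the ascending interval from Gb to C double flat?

diminished fourth

Counting letters G–A–B–C gives a fourth.
Gb→Cbb = 4 semitones, 1 narrower than the perfect fourth (5), so diminished.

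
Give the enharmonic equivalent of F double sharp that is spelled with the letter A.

Abb

F## is pitch class 7. The letter A alone is pitch class 9.
To reach pitch class 7 from A requires an offset of -2 semitones, i.e. double flat: Abb.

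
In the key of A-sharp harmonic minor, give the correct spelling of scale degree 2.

B#

Degree 2 takes the letter 1 step above A, which is B.
In harmonic minor, degree 2 sits 2 semitones above the tonic. A# + 2 semitones is pitch class 0, spelled on B as B#.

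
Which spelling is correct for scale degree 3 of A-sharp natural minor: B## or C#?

C#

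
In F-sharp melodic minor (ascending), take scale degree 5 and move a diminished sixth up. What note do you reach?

Scale degree 5 of F# melodic minor (ascending) is C#.
A diminished sixth (7 semitones) above C# lands on the letter A, giving Ab.

Ab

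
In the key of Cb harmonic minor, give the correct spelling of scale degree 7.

Degree 7 takes the letter 6 steps above C, which is B.
In harmonic minor, degree 7 sits 11 semitones above the tonic. Cb + 11 semitones is pitch class 10, spelled on B as Bb.

Bb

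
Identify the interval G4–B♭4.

The letter names run G→B, a span of 2 letter steps, so the interval is some kind of third.
G to Bb is 3 semitones. A major third is 4, so 3 makes it minor.

minor third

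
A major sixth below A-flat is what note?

Cb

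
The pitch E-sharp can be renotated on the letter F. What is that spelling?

F

E# is pitch class 5. The letter F alone is pitch class 5.
Pitch class 5 on F needs no accidental: F.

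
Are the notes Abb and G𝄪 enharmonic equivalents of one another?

Abb is pitch class 7; G## is pitch class 9.
The pitch classes differ (7 vs. 9), so they are not enharmonic equivalents.

No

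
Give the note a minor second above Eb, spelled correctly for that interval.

Fb

A second above E lands on the letter F.
A minor second spans 1 semitone, so Eb moves to pitch class 4. On the letter F that is Fb.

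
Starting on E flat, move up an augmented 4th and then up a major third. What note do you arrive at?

An augmented fourth up from Eb is A (letter A, 6 semitones up).
A major third up from A is C# (letter C, 4 semitones up).

C#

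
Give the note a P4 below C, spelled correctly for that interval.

A fourth below C lands on the letter G.
A perfect fourth spans 5 semitones, so C moves to pitch class 7. On the letter G that is G.

G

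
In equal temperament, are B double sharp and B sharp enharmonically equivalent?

Two spellings are enharmonically equivalent only if they share a pitch class.
Here B## → 1, B# → 0; 0 ≠ 1, so they are not.

No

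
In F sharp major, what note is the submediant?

The F# major scale runs F# G# A# B C# D# E#.
Degree 6 is D#.

D#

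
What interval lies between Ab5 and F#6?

The letter names run A→F, a span of 5 letter steps, so the interval is some kind of sixth.
Ab to F# is 10 semitones. A major sixth is 9, so 10 makes it augmented.

augmented sixth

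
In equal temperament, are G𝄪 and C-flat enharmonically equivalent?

No

Two spellings are enharmonically equivalent only if they share a pitch class.
Here G## → 9, Cb → 11; 9 ≠ 11, so they are not.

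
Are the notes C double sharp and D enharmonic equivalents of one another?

Yes

C## = pitch class 2 and D = pitch class 2 — the same pitch class, so they are enharmonic equivalents.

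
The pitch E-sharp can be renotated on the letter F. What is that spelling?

E# is pitch class 5. The letter F alone is pitch class 5.
Pitch class 5 on F needs no accidental: F.

F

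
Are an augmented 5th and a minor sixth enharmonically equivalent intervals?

An augmented fifth spans 8 semitones; a minor sixth spans 8.
They are enharmonically equivalent.

Yes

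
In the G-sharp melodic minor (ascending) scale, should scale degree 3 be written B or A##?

B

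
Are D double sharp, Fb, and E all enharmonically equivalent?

D## = pitch class 4 and Fb = pitch class 4 and E = pitch class 4 — the same pitch class, so they are enharmonic equivalents.

Yes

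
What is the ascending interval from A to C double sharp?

augmented third

Counting letters A–B–C gives a third.
A→C## = 5 semitones, 1 wider than the major third (4), so augmented.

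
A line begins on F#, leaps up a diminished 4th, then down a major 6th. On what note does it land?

Db

A diminished fourth up from F# is Bb (letter B, 4 semitones up).
A major sixth down from Bb is Db (letter D, 9 semitones down).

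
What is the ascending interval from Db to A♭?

Counting letters D–E–F–G–A gives a fifth.
Db→Ab = 7 semitones, exactly the perfect fifth.

perfect fifth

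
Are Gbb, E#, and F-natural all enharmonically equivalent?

Gbb = pitch class 5 and E# = pitch class 5 and F = pitch class 5 — the same pitch class, so they are enharmonic equivalents.

Yes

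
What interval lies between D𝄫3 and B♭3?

Counting letters D–E–F–G–A–B gives a sixth.
Dbb→Bb = 10 semitones, 1 wider than the major sixth (9), so augmented.

augmented sixth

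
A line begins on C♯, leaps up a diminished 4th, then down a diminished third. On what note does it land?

A diminished fourth up from C# is F (letter F, 4 semitones up).
A diminished third down from F is D# (letter D, 2 semitones down).

D#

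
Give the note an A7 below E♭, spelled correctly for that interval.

Fbb

A seventh below E lands on the letter F.
An augmented seventh spans 12 semitones, so Eb moves to pitch class 3. On the letter F that is Fbb.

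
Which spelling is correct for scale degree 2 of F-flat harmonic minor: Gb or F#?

Gb

Each scale degree takes a distinct letter name. Degree 2 of a scale on F must use the letter G.
Gb and F# are enharmonically the same pitch, but only Gb uses the letter G, so it is the correct spelling here.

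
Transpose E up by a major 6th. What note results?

C#

E up a major sixth is C#, so the target letter is C.
From E, a major sixth is 9 semitones up: C#.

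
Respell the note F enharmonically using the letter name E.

E#

Plain E sits 1 semitone below F, so on the letter E the same pitch needs a sharp: E#.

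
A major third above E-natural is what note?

E up a major third is G#, so the target letter is G.
From E, a major third is 4 semitones up: G#.

G#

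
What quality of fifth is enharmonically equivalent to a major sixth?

A major sixth spans 9 semitones.
A fifth spanning 9 semitones is doubly augmented (the perfect fifth is 7).

doubly augmented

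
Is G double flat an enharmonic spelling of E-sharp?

Yes

Gbb = pitch class 5 and E# = pitch class 5 — the same pitch class, so they are enharmonic equivalents.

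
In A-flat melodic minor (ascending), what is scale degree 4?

The Ab melodic minor (ascending) scale runs Ab Bb Cb Db Eb F G.
Degree 4 is Db.

Db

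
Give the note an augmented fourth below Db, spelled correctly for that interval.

D down a perfect fourth is A, so the target letter is A.
From Db, an augmented fourth is 6 semitones down: Abb.

Abb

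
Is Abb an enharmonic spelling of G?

Yes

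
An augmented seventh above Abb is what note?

G

A seventh above A lands on the letter G.
An augmented seventh spans 12 semitones, so Abb moves to pitch class 7. On the letter G that is G.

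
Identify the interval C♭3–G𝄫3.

diminished fifth

The letter names run C→G, a span of 4 letter steps, so the interval is some kind of fifth.
Cb to Gbb is 6 semitones. A perfect fifth is 7, so 6 makes it diminished.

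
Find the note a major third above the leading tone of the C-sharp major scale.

D##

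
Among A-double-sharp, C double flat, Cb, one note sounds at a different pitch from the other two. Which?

Cbb

In 12-tone equal temperament, enharmonic equivalents share a pitch class. A## is pitch class 11; Cbb is pitch class 10; Cb is pitch class 11.
A## and Cb share pitch class 11, while Cbb is pitch class 10.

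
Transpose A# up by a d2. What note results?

Bb

A second above A lands on the letter B.
A diminished second spans 0 semitones, so A# moves to pitch class 10. On the letter B that is Bb.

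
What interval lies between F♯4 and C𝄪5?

The letter names run F→C, a span of 4 letter steps, so the interval is some kind of fifth.
F# to C## is 8 semitones. A perfect fifth is 7, so 8 makes it augmented.

augmented fifth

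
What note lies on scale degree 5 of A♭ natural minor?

Eb

The Ab natural minor scale runs Ab Bb Cb Db Eb Fb Gb.
Degree 5 is Eb.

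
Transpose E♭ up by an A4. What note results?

A

A fourth above E lands on the letter A.
An augmented fourth spans 6 semitones, so Eb moves to pitch class 9. On the letter A that is A.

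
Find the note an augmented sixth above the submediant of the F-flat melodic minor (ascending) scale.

B

The submediant of Fb melodic minor (ascending) is Db.
An augmented sixth (10 semitones) above Db lands on the letter B, giving B.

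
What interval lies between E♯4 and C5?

diminished sixth

Counting letters E–F–G–A–B–C gives a sixth.
E#→C = 7 semitones, 2 narrower than the major sixth (9), so diminished.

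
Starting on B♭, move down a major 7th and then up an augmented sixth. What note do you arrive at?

A major seventh down from Bb is Cb (letter C, 11 semitones down).
An augmented sixth up from Cb is A (letter A, 10 semitones up).

A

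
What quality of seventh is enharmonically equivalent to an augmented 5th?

An augmented fifth spans 8 semitones.
A seventh spanning 8 semitones is doubly diminished (the major seventh is 11).

doubly diminished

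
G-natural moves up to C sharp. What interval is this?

The letter names run G→C, a span of 3 letter steps, so the interval is some kind of fourth.
G to C# is 6 semitones. A perfect fourth is 5, so 6 makes it augmented.

augmented fourth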